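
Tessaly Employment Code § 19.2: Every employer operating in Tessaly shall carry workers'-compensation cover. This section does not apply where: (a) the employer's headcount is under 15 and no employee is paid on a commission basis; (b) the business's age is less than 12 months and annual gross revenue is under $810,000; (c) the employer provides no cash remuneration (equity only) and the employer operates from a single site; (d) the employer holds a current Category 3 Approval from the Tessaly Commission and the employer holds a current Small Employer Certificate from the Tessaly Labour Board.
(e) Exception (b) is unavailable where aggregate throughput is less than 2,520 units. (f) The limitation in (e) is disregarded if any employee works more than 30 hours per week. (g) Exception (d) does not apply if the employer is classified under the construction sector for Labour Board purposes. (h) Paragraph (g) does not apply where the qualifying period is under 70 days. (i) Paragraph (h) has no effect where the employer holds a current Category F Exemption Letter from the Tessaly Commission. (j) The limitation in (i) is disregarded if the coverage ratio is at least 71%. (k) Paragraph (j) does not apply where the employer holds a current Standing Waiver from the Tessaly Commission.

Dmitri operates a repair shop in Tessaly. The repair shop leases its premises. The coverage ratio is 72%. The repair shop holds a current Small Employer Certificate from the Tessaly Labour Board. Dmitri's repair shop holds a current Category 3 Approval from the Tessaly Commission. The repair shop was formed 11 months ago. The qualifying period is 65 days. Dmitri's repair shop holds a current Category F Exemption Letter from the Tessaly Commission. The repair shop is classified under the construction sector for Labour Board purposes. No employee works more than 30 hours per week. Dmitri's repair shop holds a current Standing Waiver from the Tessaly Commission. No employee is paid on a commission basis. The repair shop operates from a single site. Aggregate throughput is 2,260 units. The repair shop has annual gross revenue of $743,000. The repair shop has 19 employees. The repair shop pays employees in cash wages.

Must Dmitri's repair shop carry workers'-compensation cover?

Yes — Dmitri's repair shop must carry workers'-compensation cover.

Exception (a) requires that the employer's headcount is under 15; but the employer's headcount is 19, not under 15, so (a) is unavailable.
All of (b)'s requirements are met (the business's age is 11 months, less than the 12 months limit; annual gross revenue is $743,000, under the $810,000 limit). But: (e) operates against (b): aggregate throughput is 2,260 units, less than the 2,520 units limit. (f), which would lift (e), is not triggered — no employee exceeds 30 hours/week. Exception (b) does not apply.
Exception (c) requires that the employer provides no cash remuneration (equity only); but employees are paid cash wages, so (c) is unavailable.
Exception (d): a current Category 3 Approval is held; a current Small Employer Certificate is held — every condition holds. But applying paragraphs (g)–(k): (g) is engaged — the repair shop is classified under the construction sector. (h) would limit (g) — the qualifying period is 65 days, under the 70 days limit — but (i) sets (h) aside: (i) operates against (h): a current Category F Exemption Letter is held. (j) would limit (i) — the coverage ratio is 72%, meeting the 71% threshold — but (k) sets (j) aside: (k) operates — a current Standing Waiver is held. Exception (d) does not apply.
No exception applies. The general rule governs.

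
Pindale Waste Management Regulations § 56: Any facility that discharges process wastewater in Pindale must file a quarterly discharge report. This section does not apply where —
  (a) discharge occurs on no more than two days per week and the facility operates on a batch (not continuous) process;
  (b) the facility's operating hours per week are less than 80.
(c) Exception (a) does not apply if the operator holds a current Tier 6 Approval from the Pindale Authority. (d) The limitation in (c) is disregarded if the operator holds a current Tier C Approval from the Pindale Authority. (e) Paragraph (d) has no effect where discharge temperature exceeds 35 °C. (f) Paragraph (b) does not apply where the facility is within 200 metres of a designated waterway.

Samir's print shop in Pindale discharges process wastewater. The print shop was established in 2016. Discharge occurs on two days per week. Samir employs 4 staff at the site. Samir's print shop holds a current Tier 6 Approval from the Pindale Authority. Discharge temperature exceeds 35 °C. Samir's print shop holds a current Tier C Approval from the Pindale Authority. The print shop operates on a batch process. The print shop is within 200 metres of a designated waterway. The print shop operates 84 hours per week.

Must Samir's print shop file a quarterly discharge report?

Yes — Samir's print shop must file a quarterly discharge report.

Exception (a): discharge occurs on no more than two days per week; the facility operates on a batch process — every condition holds. Turning to paragraphs (c)–(e): (c) applies — a current Tier 6 Approval is held. (d) operates (a current Tier C Approval is held), but is overridden by (e): (e) operates against (d): discharge temperature exceeds 35 °C. So (a) is unavailable.
Exception (b) fails — the facility's operating hours per week are 84, not less than 80.
No exception displaces § 56.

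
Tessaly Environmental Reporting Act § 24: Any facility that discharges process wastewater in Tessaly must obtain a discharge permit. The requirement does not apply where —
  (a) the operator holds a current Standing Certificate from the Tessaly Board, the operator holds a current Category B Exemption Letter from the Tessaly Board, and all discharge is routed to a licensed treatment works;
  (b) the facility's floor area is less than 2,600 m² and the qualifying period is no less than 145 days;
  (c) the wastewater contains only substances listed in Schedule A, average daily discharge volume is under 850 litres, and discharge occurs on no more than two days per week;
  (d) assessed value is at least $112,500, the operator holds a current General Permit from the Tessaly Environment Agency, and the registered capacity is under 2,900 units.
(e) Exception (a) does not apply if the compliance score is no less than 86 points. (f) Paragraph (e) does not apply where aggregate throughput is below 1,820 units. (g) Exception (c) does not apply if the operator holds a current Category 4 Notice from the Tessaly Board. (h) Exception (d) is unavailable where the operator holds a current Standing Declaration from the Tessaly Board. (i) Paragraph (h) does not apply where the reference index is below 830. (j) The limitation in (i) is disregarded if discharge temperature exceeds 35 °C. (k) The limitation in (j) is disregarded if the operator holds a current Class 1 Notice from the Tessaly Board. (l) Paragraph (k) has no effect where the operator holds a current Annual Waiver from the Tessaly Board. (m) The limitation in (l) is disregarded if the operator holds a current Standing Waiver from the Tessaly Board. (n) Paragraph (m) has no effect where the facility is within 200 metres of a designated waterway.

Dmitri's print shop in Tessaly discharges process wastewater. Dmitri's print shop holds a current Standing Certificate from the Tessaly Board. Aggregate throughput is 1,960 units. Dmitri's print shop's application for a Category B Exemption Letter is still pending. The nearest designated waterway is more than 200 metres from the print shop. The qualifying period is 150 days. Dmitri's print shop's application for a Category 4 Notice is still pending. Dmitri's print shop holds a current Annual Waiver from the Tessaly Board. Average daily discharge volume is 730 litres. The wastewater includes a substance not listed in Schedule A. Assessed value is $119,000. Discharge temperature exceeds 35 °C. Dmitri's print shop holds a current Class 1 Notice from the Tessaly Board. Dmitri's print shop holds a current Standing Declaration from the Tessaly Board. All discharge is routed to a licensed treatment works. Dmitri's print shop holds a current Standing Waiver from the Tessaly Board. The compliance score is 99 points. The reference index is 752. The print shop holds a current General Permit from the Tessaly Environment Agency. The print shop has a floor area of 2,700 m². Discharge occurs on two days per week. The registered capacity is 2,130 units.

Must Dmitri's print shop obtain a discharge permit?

Exception (a) requires that the operator holds a current Category B Exemption Letter from the Tessaly Board; but the Category B Exemption Letter is not current, so (a) is unavailable.
Exception (b) does not apply: the facility's floor area is 2,700 m², not less than 2,600 m².
Exception (c) does not apply: the wastewater includes a non-Schedule-A substance.
Exception (d) is satisfied on its face — assessed value is $119,000, meeting the $112,500 threshold; a current General Permit is held; the registered capacity is 2,130 units, under the 2,900 units limit. As to paragraphs (h)–(n): (h) applies (a current Standing Declaration is held), but is itself disapplied by (i): (i) applies — the reference index is 752, below the 830 limit. (j) operates (discharge temperature exceeds 35 °C), but is set aside by (k): (k) is triggered — a current Class 1 Notice is held. (l) would limit (k) — a current Annual Waiver is held — but (m) sets (l) aside: (m) operates — a current Standing Waiver is held. (n), which would lift (m), is inapplicable — the print shop is more than 200 m from any designated waterway. Exception (d) stands.

No — exception (d) applies; Dmitri's print shop is not required to obtain a discharge permit.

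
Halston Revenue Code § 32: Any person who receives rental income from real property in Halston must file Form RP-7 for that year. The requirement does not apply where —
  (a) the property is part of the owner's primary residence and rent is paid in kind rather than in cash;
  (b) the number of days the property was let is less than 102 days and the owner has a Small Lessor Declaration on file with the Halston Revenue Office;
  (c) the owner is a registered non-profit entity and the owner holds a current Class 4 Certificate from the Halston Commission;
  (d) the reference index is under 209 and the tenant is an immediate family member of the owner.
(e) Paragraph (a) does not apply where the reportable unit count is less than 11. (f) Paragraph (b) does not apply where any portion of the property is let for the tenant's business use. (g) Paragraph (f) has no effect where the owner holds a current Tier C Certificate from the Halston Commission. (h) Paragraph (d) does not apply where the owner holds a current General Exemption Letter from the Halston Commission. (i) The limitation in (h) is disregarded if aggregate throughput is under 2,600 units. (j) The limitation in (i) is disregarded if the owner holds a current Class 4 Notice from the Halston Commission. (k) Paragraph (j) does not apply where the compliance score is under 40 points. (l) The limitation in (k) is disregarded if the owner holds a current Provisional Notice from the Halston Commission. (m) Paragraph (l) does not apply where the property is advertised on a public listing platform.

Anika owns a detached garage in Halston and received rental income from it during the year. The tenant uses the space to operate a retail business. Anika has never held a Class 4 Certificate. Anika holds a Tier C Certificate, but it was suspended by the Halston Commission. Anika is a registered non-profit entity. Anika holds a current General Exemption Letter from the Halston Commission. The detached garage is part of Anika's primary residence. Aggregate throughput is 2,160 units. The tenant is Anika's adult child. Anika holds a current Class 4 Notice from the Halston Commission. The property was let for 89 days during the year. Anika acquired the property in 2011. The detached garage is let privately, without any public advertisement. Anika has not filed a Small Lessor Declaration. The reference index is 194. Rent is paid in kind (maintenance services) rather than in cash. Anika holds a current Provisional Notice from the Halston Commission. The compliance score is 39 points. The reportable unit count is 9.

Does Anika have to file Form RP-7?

Yes — Anika must file Form RP-7.

All of (a)'s requirements are met (the detached garage is part of the primary residence; rent is paid in kind). However, paragraph (e) must be considered: (e) is engaged — the reportable unit count is 9, less than the 11 limit. Exception (a) does not apply.
Exception (b) does not apply: no Small Lessor Declaration is on file.
Exception (c) fails — there is no Class 4 Certificate in force.
All of (d)'s requirements are met (the reference index is 194, under the 209 limit; the tenant is an immediate family member). Turning to paragraphs (h)–(m): (h) operates against (d): a current General Exemption Letter is held. (i) would limit (h) — aggregate throughput is 2,160 units, under the 2,600 units limit — but (j) sets (i) aside: (j) is engaged — a current Class 4 Notice is held. (k) would limit (j) — the compliance score is 39 points, under the 40 points limit — but (l) sets (k) aside: (l) is engaged — a current Provisional Notice is held. (m) is not engaged (the property is let privately without advertisement), so (l) stands. (d) is therefore removed.
No exception is made out. Anika falls within the general rule.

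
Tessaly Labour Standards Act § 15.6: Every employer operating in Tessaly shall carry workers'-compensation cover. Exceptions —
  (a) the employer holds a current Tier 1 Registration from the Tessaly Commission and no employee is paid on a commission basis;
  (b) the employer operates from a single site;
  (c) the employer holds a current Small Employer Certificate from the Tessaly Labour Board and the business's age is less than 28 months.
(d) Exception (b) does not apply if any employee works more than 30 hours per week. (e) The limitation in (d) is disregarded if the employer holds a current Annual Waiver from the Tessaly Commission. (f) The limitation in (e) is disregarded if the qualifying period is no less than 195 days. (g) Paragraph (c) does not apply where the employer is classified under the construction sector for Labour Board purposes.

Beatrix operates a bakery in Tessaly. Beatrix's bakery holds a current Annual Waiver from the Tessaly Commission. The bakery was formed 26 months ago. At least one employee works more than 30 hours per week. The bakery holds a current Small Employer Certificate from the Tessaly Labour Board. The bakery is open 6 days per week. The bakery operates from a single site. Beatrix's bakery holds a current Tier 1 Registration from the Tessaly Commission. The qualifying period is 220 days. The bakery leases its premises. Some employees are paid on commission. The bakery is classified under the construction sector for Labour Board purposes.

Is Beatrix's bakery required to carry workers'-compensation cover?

Exception (a) requires that no employee is paid on a commission basis; but some employees are paid on commission, so (a) is unavailable.
Exception (b): the employer operates from a single site — every condition holds. But: (d) is triggered — at least one employee exceeds 30 hours/week. (e) would limit (d) — a current Annual Waiver is held — but (f) sets (e) aside: (f) operates — the qualifying period is 220 days, meeting the 195 days threshold. So (b) is unavailable.
All of (c)'s requirements are met (a current Small Employer Certificate is held; the business's age is 26 months, less than the 28 months limit). But: (g) operates against (c): the bakery is classified under the construction sector. (c) is therefore removed.
No exception is made out. Beatrix's bakery falls within the general rule.

Yes — Beatrix's bakery must carry workers'-compensation cover.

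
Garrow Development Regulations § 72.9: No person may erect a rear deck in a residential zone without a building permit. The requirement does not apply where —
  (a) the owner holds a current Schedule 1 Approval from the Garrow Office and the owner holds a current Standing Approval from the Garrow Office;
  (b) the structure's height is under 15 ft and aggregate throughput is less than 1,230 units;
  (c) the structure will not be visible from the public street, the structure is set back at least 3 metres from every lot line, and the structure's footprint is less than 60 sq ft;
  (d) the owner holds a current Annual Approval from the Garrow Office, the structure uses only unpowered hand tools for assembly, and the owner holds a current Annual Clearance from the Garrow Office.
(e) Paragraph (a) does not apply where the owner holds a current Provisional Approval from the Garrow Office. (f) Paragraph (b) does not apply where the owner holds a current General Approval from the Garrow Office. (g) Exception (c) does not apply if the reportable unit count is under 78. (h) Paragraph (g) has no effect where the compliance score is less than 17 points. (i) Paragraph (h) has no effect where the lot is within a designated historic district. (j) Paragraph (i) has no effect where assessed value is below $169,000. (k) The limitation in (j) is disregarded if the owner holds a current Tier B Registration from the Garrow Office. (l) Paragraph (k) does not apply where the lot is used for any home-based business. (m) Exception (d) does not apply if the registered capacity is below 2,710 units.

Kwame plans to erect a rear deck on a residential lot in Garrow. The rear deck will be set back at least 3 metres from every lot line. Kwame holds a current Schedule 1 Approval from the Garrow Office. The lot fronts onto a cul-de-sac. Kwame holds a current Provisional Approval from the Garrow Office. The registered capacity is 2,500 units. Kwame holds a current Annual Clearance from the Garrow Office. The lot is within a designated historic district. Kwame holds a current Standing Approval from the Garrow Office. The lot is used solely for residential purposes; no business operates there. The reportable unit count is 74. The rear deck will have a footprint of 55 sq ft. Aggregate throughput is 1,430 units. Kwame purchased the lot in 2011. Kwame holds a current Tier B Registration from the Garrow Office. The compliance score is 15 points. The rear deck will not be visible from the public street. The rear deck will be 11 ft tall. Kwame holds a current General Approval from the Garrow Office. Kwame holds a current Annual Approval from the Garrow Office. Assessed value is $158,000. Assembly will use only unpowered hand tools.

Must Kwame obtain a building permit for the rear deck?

Yes — Kwame must obtain a building permit.

Exception (a) is satisfied on its face — a current Schedule 1 Approval is held; a current Standing Approval is held. However, paragraph (e) must be considered: (e) applies — a current Provisional Approval is held. (a) is therefore removed.
Exception (b) fails — aggregate throughput is 1,430 units, not less than 1,230 units.
Exception (c) is satisfied on its face — the structure will not be visible from the street; the setback is at least 3 m on every side; the structure's footprint is 55 sq ft, less than the 60 sq ft limit. But: (g) operates against (c): the reportable unit count is 74, under the 78 limit. (h) would limit (g) — the compliance score is 15 points, less than the 17 points limit — but (i) sets (h) aside: (i) applies — the lot is in a historic district. (j) is engaged (assessed value is $158,000, below the $169,000 limit), but is itself disapplied by (k): (k) is engaged — a current Tier B Registration is held. (l), which would lift (k), is inapplicable — the lot is solely residential. (c) is therefore removed.
All of (d)'s requirements are met (a current Annual Approval is held; assembly uses only hand tools; a current Annual Clearance is held). However, paragraph (m) must be considered: (m) applies — the registered capacity is 2,500 units, below the 2,710 units limit. (d) is therefore removed.
No exception applies. The general rule governs.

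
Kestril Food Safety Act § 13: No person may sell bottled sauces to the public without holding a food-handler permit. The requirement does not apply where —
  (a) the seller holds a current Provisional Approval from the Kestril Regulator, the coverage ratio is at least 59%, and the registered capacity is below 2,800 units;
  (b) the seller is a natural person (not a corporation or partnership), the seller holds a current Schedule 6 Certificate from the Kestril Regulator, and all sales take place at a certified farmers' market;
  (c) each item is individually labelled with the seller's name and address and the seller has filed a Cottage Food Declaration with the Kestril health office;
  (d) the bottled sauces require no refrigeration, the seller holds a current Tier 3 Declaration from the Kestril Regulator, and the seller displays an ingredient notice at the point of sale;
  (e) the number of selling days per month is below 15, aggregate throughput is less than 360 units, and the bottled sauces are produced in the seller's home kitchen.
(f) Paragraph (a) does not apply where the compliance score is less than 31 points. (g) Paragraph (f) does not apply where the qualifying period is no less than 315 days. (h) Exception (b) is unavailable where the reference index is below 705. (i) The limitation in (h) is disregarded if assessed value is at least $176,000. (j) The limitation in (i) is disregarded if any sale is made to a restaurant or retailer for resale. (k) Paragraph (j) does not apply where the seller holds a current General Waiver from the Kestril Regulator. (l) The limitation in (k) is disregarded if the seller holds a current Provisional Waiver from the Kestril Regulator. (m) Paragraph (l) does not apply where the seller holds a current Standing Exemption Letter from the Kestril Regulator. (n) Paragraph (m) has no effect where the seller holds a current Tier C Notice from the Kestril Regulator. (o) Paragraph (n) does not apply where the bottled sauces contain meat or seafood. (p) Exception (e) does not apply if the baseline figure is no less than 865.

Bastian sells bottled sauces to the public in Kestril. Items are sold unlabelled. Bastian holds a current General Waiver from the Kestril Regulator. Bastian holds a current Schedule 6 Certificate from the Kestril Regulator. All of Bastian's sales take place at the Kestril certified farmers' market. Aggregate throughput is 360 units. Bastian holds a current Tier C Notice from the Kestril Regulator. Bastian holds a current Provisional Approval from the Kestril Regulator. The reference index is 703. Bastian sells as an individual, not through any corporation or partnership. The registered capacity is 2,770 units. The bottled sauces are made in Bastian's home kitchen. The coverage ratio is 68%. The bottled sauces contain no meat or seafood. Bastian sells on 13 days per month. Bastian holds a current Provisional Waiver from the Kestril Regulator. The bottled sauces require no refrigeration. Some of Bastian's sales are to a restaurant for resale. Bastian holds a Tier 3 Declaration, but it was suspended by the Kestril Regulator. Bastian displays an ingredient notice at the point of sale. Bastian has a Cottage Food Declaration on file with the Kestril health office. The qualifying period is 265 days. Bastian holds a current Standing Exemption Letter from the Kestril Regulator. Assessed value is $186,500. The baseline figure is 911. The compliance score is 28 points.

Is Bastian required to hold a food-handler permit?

All of (a)'s requirements are met (a current Provisional Approval is held; the coverage ratio is 68%, meeting the 59% threshold; the registered capacity is 2,770 units, below the 2,800 units limit). But: (f) is engaged — the compliance score is 28 points, less than the 31 points limit. (g) does not operate here (the qualifying period is 265 days, short of 315 days), so (f) stands. Exception (a) does not apply.
Exception (b)'s conditions are all satisfied: the seller is a natural person; a current Schedule 6 Certificate is held; all sales are at a certified farmers' market. But applying paragraphs (h)–(o): (h) is engaged — the reference index is 703, below the 705 limit. (i) is engaged (assessed value is $186,500, meeting the $176,000 threshold), but yields to (j): (j) operates against (i): some sales are to a restaurant for resale. (k) is triggered (a current General Waiver is held), but is overridden by (l): (l) operates against (k): a current Provisional Waiver is held. (m) would limit (l) — a current Standing Exemption Letter is held — but (n) sets (m) aside: (n) operates — a current Tier C Notice is held. (o) is not triggered (the bottled sauces contain no meat or seafood), so (n) stands. Exception (b) does not apply.
Exception (c) requires that each item is individually labelled with the seller's name and address; but items are sold unlabelled, so (c) is unavailable.
Exception (d) requires that the seller holds a current Tier 3 Declaration from the Kestril Regulator; but there is no Tier 3 Declaration in force, so (d) is unavailable.
Exception (e) requires that aggregate throughput is less than 360 units; but aggregate throughput is 360 units, not less than 360 units, so (e) is unavailable.
No exception is made out. Bastian falls within the general rule.

Yes — Bastian must hold a food-handler permit.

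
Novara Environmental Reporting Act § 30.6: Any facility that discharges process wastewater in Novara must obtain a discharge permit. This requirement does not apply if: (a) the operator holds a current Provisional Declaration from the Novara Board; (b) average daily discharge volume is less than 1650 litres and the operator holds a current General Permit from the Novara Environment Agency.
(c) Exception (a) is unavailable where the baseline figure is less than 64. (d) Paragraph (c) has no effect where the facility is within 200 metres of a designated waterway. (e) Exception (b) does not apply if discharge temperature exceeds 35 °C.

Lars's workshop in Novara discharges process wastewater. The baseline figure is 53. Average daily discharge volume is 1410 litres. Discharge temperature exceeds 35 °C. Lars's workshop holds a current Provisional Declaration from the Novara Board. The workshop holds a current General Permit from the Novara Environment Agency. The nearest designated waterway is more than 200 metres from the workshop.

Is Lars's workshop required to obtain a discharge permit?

All of (a)'s requirements are met (a current Provisional Declaration is held). But applying paragraphs (c)–(d): (c) operates — the baseline figure is 53, less than the 64 limit. (d) is inapplicable (the workshop is more than 200 m from any designated waterway), so (c) stands. (a) is therefore removed.
Exception (b) is satisfied on its face — average daily discharge volume is 1410 litres, less than the 1650 litres limit; a current General Permit is held. Turning to paragraph (e): (e) operates — discharge temperature exceeds 35 °C. Exception (b) does not apply.
Every exception is unavailable, so the rule governs.

Yes — Lars's workshop must obtain a discharge permit.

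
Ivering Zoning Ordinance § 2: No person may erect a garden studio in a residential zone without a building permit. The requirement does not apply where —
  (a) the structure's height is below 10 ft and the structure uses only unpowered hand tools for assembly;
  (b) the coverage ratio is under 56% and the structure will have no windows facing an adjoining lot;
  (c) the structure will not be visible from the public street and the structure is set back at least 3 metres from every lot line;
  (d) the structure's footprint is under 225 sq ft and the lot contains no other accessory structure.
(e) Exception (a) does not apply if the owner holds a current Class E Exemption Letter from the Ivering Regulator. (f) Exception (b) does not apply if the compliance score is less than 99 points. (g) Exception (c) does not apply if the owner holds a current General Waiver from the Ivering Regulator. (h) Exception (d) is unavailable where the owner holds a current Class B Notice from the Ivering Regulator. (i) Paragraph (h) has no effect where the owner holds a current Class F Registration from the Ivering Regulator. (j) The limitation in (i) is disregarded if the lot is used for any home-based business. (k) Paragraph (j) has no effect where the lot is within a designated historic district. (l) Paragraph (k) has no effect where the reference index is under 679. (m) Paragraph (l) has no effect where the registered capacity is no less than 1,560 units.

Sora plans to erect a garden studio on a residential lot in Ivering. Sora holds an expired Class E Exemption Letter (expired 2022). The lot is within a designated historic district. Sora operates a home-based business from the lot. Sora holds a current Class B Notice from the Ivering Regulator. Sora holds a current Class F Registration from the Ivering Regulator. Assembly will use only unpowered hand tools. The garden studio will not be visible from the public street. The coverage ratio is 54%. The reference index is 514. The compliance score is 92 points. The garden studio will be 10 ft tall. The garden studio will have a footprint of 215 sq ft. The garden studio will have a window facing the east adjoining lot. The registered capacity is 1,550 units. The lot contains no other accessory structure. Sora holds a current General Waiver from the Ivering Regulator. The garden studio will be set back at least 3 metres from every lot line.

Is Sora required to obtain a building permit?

Exception (a) does not apply: the structure's height is 10 ft, not below 10 ft.
Exception (b) does not apply: a window faces an adjoining lot.
Exception (c): the structure will not be visible from the street; the setback is at least 3 m on every side — every condition holds. However, paragraph (g) must be considered: (g) is triggered — a current General Waiver is held. So (c) is unavailable.
All of (d)'s requirements are met (the structure's footprint is 215 sq ft, under the 225 sq ft limit; the lot has no other accessory structure). Turning to paragraphs (h)–(m): (h) operates against (d): a current Class B Notice is held. (i) applies (a current Class F Registration is held), but is itself disapplied by (j): (j) applies — a home-based business operates on the lot. (k) operates (the lot is in a historic district), but is set aside by (l): (l) operates — the reference index is 514, under the 679 limit. (m) does not operate here (the registered capacity is 1,550 units, short of 1,560 units), so (l) stands. Exception (d) does not apply.
No exception applies. The general rule governs.

Yes — Sora must obtain a building permit.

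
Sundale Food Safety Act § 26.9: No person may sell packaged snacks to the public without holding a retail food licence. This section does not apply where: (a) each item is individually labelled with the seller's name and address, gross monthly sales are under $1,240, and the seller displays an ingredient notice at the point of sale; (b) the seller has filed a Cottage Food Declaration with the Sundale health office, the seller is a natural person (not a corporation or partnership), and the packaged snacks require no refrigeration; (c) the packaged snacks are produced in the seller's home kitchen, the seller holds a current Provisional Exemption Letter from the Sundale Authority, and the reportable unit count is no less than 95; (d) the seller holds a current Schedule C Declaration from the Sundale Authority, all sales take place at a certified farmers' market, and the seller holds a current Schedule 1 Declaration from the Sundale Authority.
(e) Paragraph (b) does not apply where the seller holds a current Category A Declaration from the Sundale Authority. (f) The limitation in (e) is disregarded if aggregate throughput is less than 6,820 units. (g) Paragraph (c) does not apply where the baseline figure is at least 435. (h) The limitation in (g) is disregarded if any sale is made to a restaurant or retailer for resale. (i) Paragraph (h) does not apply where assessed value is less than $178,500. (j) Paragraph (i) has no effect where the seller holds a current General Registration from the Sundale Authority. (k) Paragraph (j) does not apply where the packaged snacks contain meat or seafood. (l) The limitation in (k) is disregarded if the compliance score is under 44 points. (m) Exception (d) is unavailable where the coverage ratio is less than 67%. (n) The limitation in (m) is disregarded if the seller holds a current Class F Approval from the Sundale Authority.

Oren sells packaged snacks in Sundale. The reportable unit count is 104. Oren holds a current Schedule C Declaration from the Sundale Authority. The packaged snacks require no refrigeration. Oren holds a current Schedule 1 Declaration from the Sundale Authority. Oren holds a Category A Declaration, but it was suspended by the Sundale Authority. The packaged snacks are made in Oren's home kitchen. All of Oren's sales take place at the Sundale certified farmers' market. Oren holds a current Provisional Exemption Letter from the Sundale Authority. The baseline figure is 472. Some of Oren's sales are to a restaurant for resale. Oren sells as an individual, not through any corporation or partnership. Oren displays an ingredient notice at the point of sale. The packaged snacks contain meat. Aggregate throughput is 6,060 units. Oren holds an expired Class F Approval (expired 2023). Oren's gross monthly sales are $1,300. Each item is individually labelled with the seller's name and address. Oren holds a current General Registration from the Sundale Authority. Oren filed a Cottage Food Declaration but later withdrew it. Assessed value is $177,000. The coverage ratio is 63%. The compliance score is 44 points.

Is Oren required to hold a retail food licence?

Exception (a) requires that gross monthly sales are under $1,240; but gross monthly sales are $1,300, not under $1,240, so (a) is unavailable.
Exception (b) requires that the seller has filed a Cottage Food Declaration with the Sundale health office; but the Cottage Food Declaration was withdrawn, so (b) is unavailable.
Exception (c) is satisfied on its face — the packaged snacks are home-kitchen produced; a current Provisional Exemption Letter is held; the reportable unit count is 104, meeting the 95 threshold. However, paragraphs (g)–(l) must be considered: (g) operates against (c): the baseline figure is 472, meeting the 435 threshold. (h) would limit (g) — some sales are to a restaurant for resale — but (i) sets (h) aside: (i) is engaged — assessed value is $177,000, less than the $178,500 limit. (j) would limit (i) — a current General Registration is held — but (k) sets (j) aside: (k) applies — the packaged snacks contain meat. (l), which would lift (k), is not engaged — the compliance score is 44 points, not under 44 points. (c) is therefore removed.
Exception (d) is satisfied on its face — a current Schedule C Declaration is held; all sales are at a certified farmers' market; a current Schedule 1 Declaration is held. Turning to paragraphs (m)–(n): (m) operates against (d): the coverage ratio is 63%, less than the 67% limit. (n) is inapplicable (the Class F Approval is not current), so (m) stands. (d) is therefore removed.
None of the exceptions is available; § 26.9 applies in full.

Yes — Oren must hold a retail food licence.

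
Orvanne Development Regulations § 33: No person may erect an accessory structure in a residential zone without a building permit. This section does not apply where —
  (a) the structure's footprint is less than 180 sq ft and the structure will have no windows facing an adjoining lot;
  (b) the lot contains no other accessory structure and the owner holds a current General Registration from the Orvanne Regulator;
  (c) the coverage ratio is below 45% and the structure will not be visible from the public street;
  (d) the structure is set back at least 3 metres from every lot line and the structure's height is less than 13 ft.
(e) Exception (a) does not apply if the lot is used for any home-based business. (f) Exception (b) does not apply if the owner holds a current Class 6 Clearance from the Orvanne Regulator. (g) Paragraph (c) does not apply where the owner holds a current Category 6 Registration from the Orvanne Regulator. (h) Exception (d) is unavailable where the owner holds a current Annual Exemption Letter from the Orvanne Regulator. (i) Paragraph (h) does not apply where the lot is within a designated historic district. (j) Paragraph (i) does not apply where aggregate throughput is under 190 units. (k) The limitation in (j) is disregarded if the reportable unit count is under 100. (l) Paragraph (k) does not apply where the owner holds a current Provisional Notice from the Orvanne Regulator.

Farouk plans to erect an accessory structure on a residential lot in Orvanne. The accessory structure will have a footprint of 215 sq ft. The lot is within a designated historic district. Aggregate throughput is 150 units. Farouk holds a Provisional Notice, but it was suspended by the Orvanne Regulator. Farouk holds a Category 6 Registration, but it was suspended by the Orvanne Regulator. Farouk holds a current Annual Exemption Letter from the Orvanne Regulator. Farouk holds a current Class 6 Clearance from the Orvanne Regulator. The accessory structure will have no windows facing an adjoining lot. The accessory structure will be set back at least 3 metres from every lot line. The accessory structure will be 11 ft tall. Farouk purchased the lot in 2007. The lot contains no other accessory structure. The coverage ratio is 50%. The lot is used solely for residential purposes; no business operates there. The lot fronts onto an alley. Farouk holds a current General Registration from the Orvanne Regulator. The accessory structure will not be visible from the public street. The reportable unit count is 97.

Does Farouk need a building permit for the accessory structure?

No — exception (d) applies; Farouk does not need a building permit.

Exception (a) does not apply: the structure's footprint is 215 sq ft, not less than 180 sq ft.
All of (b)'s requirements are met (the lot has no other accessory structure; a current General Registration is held). But: (f) operates against (b): a current Class 6 Clearance is held. Exception (b) does not apply.
Exception (c) fails — the coverage ratio is 50%, not below 45%.
All of (d)'s requirements are met (the setback is at least 3 m on every side; the structure's height is 11 ft, less than the 13 ft limit). As to paragraphs (h)–(l): (h) applies (a current Annual Exemption Letter is held), but is overridden by (i): (i) applies — the lot is in a historic district. (j) would limit (i) — aggregate throughput is 150 units, under the 190 units limit — but (k) sets (j) aside: (k) operates against (j): the reportable unit count is 97, under the 100 limit. (l) is not triggered (there is no Provisional Notice in force), so (k) stands. So (d) applies.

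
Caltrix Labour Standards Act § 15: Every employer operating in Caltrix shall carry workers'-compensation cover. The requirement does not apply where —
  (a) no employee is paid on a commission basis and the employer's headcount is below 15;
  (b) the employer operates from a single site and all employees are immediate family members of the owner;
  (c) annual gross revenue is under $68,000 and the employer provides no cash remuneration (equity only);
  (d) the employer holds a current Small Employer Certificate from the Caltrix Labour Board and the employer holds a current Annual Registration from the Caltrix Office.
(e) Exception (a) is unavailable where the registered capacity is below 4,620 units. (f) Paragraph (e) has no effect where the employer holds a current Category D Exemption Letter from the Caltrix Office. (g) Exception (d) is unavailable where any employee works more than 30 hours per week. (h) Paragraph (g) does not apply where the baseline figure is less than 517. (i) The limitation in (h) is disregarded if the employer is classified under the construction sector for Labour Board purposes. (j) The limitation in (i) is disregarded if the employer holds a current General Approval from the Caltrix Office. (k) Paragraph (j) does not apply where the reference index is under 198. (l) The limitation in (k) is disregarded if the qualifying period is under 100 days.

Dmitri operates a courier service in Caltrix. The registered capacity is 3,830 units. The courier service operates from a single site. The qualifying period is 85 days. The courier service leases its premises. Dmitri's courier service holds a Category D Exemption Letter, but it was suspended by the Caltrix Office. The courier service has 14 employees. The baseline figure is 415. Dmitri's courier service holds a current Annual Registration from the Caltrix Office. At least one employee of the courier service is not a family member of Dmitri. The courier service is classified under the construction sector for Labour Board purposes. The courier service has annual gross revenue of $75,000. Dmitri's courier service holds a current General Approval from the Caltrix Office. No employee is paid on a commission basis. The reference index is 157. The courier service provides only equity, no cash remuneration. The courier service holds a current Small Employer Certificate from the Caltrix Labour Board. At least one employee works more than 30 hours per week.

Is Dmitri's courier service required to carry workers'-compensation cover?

No — exception (d) applies; Dmitri's courier service is not required to carry workers'-compensation cover.

Exception (a): no employee is paid on commission; the employer's headcount is 14, below the 15 limit — every condition holds. But applying paragraphs (e)–(f): (e) operates against (a): the registered capacity is 3,830 units, below the 4,620 units limit. (f) is not triggered (there is no Category D Exemption Letter in force), so (e) stands. Exception (a) does not apply.
Exception (b) fails — at least one employee is not a family member.
Exception (c) requires that annual gross revenue is under $68,000; but annual gross revenue is $75,000, not under $68,000, so (c) is unavailable.
All of (d)'s requirements are met (a current Small Employer Certificate is held; a current Annual Registration is held). Applying paragraphs (g)–(l): (g) would limit (d) — at least one employee exceeds 30 hours/week — but (h) sets (g) aside: (h) operates — the baseline figure is 415, less than the 517 limit. (i) would limit (h) — the courier service is classified under the construction sector — but (j) sets (i) aside: (j) operates against (i): a current General Approval is held. (k) is triggered (the reference index is 157, under the 198 limit), but yields to (l): (l) applies — the qualifying period is 85 days, under the 100 days limit. Exception (d) stands.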